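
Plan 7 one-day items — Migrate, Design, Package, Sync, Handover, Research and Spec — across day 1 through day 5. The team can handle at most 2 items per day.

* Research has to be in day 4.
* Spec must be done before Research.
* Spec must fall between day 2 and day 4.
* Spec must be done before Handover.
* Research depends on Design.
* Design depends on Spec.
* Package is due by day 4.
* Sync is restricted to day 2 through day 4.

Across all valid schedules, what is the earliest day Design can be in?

day 3

Precedence pushes Design to at least day 3; downstream work caps Design at day 3.
Design at day 3 is achievable: Research in day 4; Handover in day 3; Spec in day 2; Sync in day 2; Migrate in day 1; Package in day 1; Design in day 3.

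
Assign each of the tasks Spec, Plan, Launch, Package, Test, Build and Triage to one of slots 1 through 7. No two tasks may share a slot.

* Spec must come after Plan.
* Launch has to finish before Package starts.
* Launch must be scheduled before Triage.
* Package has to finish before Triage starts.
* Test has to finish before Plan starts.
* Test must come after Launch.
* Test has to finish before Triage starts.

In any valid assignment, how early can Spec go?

Precedence pushes Spec to at least 4.
Spec at 4 is achievable: Spec -> 4; Triage -> 6; Test -> 2; Plan -> 3; Launch -> 1; Package -> 5; Build -> 7.

4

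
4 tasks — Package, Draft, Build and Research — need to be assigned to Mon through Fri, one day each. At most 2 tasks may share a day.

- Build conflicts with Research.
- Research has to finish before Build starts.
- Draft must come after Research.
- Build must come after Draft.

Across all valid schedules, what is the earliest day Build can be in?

Precedence pushes Build to at least Wed.
Build at Wed is achievable: Draft=Tue, Package=Mon, Research=Mon, Build=Wed.

Wed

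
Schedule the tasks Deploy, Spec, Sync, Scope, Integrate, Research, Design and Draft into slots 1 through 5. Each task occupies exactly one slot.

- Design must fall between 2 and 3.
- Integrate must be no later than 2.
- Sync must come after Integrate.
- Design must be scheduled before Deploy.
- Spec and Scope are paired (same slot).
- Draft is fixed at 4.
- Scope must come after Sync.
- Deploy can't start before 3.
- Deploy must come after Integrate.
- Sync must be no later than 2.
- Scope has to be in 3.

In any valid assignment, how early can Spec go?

Spec must be in the same slot as Scope, which can't be before 3, so Spec is at least 3; Spec must be in the same slot as Scope, which can't be after 3, so Spec is at most 3.
Spec at 3 is achievable: Draft=4, Design=2, Scope=3, Sync=2, Integrate=1, Spec=3, Research=1, Deploy=3.

3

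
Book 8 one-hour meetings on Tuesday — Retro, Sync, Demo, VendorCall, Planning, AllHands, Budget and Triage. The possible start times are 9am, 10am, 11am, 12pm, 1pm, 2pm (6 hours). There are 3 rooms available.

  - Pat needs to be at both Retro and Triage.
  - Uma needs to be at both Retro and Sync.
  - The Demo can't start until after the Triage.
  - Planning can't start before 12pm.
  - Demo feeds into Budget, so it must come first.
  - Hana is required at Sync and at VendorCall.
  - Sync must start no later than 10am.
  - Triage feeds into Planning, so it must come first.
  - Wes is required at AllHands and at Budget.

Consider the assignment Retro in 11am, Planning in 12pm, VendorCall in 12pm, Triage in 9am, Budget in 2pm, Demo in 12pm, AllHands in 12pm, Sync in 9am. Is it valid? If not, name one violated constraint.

Hana is required at Sync and at VendorCall — holds.
Uma needs to be at both Retro and Sync — holds.
Demo feeds into Budget, so it must come first — holds.
Planning can't start before 12pm — holds.
Pat needs to be at both Retro and Triage — holds.
There are 3 rooms available — violated.
Triage feeds into Planning, so it must come first — holds.
The Demo can't start until after the Triage — holds.
Sync must start no later than 10am — holds.
Wes is required at AllHands and at Budget — holds.

Invalid. There are 3 rooms available.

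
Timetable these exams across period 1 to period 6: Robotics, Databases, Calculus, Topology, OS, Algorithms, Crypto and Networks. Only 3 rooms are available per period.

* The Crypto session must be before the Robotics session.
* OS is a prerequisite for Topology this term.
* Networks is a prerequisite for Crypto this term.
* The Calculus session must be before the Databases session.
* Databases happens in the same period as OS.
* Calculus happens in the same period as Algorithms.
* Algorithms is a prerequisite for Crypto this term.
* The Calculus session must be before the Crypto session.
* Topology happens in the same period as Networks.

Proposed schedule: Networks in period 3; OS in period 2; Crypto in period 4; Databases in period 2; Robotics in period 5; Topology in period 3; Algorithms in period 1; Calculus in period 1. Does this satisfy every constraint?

The Crypto session must be before the Robotics session — holds.
Networks is a prerequisite for Crypto this term — holds.
Calculus happens in the same period as Algorithms — holds.
Topology happens in the same period as Networks — holds.
Databases happens in the same period as OS — holds.
Algorithms is a prerequisite for Crypto this term — holds.
OS is a prerequisite for Topology this term — holds.
The Calculus session must be before the Crypto session — holds.
The Calculus session must be before the Databases session — holds.
Only 3 rooms are available per period — holds.

Yes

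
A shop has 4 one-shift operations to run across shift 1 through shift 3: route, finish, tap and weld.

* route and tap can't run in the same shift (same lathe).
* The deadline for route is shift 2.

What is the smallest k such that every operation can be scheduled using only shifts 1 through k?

2 shifts

Could 1 shift be enough, i.e. nothing placed later than shift 1? No: route's window within 1 shift is {shift 1}; tap can't share with route (shift 1) → nothing is left.
So 1 shift is not enough.
2 works (last occupied shift: shift 2): for example finish in shift 1, route in shift 1, weld in shift 1, tap in shift 2.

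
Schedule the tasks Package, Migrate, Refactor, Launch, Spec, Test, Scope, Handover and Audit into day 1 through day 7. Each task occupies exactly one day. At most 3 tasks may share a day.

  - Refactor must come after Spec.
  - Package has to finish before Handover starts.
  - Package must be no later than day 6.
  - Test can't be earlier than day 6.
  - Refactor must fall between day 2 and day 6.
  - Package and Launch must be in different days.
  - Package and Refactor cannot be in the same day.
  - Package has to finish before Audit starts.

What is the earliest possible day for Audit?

Precedence pushes Audit to at least day 2.
Audit at day 2 is achievable: Test=day 6; Migrate=day 1; Package=day 1; Launch=day 3; Audit=day 2; Handover=day 2; Refactor=day 2; Spec=day 1; Scope=day 3.

day 2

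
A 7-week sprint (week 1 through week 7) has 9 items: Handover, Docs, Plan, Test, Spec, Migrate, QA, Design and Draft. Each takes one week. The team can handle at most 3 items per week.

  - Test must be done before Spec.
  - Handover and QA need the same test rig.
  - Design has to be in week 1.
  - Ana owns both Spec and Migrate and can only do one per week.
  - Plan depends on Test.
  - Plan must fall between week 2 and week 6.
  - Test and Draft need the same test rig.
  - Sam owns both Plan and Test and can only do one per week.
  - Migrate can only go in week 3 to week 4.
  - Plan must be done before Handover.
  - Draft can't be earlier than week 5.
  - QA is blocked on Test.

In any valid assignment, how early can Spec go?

week 2

Precedence pushes Spec to at least week 2.
Spec at week 2 is achievable: Migrate in week 3; Design in week 1; Plan in week 2; Docs in week 1; Draft in week 5; Handover in week 3; Spec in week 2; QA in week 2; Test in week 1.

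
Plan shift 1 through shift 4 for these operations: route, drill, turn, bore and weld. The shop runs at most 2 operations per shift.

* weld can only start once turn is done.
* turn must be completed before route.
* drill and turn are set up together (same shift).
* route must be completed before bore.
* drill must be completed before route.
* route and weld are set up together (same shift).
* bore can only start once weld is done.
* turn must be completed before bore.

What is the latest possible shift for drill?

Downstream work caps drill at shift 2.
drill at shift 2 is achievable: drill in shift 2; turn in shift 2; bore in shift 4; route in shift 3; weld in shift 3.

shift 2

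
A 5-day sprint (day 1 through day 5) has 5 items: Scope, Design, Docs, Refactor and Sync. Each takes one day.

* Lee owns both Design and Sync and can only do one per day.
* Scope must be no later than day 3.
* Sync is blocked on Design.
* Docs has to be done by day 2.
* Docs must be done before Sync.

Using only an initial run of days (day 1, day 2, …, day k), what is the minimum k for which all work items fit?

The precedence chain requires at least 2 distinct days.
2 works (last occupied day: day 2): for example Scope=day 1; Sync=day 2; Refactor=day 1; Docs=day 1; Design=day 1.

2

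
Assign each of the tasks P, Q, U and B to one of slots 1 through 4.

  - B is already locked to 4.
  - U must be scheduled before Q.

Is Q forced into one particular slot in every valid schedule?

No

Q can be 2 (e.g. P -> 1, B -> 4, U -> 1, Q -> 2) or 3 (e.g. P -> 1, Q -> 3, U -> 1, B -> 4).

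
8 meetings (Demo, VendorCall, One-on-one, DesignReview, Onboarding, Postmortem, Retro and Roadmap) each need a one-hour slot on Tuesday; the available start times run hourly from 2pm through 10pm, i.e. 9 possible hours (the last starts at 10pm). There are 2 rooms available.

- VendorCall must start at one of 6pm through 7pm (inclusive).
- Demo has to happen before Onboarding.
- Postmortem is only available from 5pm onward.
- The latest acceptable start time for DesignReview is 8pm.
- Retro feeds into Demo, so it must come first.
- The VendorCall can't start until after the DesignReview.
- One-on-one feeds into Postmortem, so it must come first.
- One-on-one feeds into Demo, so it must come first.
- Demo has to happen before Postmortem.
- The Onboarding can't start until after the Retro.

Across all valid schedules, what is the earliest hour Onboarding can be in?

Precedence pushes Onboarding to at least 4pm.
Onboarding at 4pm is achievable: VendorCall=6pm, Postmortem=5pm, DesignReview=3pm, One-on-one=2pm, Roadmap=4pm, Demo=3pm, Onboarding=4pm, Retro=2pm.

4pm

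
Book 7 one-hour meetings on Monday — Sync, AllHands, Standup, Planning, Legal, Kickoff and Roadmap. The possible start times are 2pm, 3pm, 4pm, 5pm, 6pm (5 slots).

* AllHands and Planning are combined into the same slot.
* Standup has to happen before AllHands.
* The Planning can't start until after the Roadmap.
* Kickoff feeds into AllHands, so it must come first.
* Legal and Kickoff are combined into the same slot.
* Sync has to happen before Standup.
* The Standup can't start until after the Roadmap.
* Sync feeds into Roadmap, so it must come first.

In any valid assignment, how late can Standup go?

5pm

Precedence pushes Standup to at least 4pm; downstream work caps Standup at 5pm.
Standup at 5pm is achievable: Legal=2pm, Roadmap=3pm, Standup=5pm, Planning=6pm, AllHands=6pm, Sync=2pm, Kickoff=2pm.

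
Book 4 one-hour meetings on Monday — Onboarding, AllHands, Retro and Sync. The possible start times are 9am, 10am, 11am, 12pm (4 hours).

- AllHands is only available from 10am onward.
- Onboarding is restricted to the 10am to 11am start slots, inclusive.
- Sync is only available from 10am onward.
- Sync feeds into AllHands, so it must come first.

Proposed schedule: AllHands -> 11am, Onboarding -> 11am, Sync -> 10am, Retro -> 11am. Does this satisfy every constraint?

Yes

Onboarding is restricted to the 10am to 11am start slots, inclusive — holds.
AllHands is only available from 10am onward — holds.
Sync feeds into AllHands, so it must come first — holds.
Sync is only available from 10am onward — holds.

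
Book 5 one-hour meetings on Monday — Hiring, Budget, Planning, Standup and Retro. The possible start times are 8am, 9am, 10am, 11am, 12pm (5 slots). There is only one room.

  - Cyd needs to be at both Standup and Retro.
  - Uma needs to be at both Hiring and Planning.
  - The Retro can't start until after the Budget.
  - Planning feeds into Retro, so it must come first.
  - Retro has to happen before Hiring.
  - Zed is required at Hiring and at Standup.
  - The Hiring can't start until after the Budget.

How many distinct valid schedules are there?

10

Splitting on Hiring: it can be 11am (2), 12pm (8). Listing each branch's schedules as (Budget, Planning, Standup, Retro):
Hiring=11am: (8am,9am,12pm,10am) (9am,8am,12pm,10am) — 2.
Hiring=12pm: (8am,9am,10am,11am) (8am,9am,11am,10am) (8am,10am,9am,11am) (9am,8am,10am,11am) (9am,8am,11am,10am) (9am,10am,8am,11am) (10am,8am,9am,11am) (10am,9am,8am,11am) — 8.
Summing: 2 + 8 = 10.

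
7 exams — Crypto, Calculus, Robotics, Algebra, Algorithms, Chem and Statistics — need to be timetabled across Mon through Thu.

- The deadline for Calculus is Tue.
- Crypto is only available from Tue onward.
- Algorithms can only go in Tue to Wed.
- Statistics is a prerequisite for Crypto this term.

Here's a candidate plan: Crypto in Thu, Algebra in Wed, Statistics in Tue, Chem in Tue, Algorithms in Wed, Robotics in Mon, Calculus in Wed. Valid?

Invalid. The deadline for Calculus is Tue.

Statistics is a prerequisite for Crypto this term — holds.
Algorithms can only go in Tue to Wed — holds.
Crypto is only available from Tue onward — holds.
The deadline for Calculus is Tue — violated.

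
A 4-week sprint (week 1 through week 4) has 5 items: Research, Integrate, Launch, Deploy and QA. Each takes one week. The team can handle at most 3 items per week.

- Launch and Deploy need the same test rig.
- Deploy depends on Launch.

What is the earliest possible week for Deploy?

Precedence pushes Deploy to at least week 2.
Deploy at week 2 is achievable: Launch in week 1, Deploy in week 2, QA in week 2, Research in week 1, Integrate in week 1.

week 2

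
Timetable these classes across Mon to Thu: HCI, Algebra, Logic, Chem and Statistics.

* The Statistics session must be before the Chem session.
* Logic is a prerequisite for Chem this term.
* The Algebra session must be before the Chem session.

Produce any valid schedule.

Logic=Mon; HCI=Mon; Algebra=Mon; Statistics=Mon; Chem=Tue

Checking: Logic(Mon) before Chem(Tue); Statistics(Mon) before Chem(Tue); Algebra(Mon) before Chem(Tue).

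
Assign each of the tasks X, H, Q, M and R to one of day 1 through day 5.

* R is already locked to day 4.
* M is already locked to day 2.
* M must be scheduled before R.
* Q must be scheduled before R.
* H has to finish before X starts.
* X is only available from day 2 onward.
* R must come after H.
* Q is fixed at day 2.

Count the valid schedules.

Splitting on X: it can be day 2 (1), day 3 (2), day 4 (3), day 5 (3). Listing each branch's schedules as (H, Q, M, R) by day number:
X=day 2: (1,2,2,4) — 1.
X=day 3: (1,2,2,4) (2,2,2,4) — 2.
X=day 4: (1,2,2,4) (2,2,2,4) (3,2,2,4) — 3.
X=day 5: (1,2,2,4) (2,2,2,4) (3,2,2,4) — 3.
Summing: 1 + 2 + 3 + 3 = 9.

9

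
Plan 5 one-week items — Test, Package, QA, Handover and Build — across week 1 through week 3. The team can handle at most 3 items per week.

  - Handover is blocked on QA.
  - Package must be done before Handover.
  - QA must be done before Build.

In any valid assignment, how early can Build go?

week 2

Precedence pushes Build to at least week 2.
Build at week 2 is achievable: QA -> week 1, Test -> week 1, Handover -> week 2, Build -> week 2, Package -> week 1.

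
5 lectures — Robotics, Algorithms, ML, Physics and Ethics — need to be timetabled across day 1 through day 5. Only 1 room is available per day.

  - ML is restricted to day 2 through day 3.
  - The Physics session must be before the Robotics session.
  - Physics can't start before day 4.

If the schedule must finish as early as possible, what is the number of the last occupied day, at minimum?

5

The precedence chain requires at least 2 distinct days.
With at most 1 per day and 5 lectures, at least 5 days are needed.
Propagating the time windows through the other constraints, Robotics can't land before day 5, so the schedule must run through at least day 5.
5 works (last occupied day: day 5): for example Robotics -> day 5; Ethics -> day 3; ML -> day 2; Physics -> day 4; Algorithms -> day 1.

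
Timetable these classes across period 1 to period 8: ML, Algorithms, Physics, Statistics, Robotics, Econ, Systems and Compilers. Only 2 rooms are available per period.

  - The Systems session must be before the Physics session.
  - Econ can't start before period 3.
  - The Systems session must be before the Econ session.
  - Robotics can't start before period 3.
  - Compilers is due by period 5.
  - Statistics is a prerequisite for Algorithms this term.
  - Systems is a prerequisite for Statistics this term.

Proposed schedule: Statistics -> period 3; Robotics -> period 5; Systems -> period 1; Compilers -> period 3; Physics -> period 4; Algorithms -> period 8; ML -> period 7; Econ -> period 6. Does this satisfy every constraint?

Yes, all constraints hold

Robotics can't start before period 3 — holds.
Systems is a prerequisite for Statistics this term — holds.
Econ can't start before period 3 — holds.
Statistics is a prerequisite for Algorithms this term — holds.
Compilers is due by period 5 — holds.
The Systems session must be before the Physics session — holds.
Only 2 rooms are available per period — holds.
The Systems session must be before the Econ session — holds.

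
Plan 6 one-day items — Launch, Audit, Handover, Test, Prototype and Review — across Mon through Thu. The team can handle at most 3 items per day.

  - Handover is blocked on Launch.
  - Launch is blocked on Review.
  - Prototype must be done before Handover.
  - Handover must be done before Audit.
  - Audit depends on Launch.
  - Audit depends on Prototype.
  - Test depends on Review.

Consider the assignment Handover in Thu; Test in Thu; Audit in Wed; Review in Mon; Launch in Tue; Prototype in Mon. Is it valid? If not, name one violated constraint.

Invalid. Handover must be done before Audit.

Launch is blocked on Review — holds.
Audit depends on Launch — holds.
Audit depends on Prototype — holds.
Handover is blocked on Launch — holds.
Handover must be done before Audit — violated.
Prototype must be done before Handover — holds.
The team can handle at most 3 items per day — holds.
Test depends on Review — holds.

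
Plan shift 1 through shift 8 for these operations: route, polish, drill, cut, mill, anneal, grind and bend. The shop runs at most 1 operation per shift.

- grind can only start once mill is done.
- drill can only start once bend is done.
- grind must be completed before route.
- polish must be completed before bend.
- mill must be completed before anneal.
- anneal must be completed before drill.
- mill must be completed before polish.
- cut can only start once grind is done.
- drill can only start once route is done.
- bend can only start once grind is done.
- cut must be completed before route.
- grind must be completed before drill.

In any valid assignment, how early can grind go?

shift 2

Precedence pushes grind to at least shift 2; downstream work caps grind at shift 5.
grind at shift 2 is achievable: polish in shift 5; route in shift 4; anneal in shift 7; mill in shift 1; bend in shift 6; grind in shift 2; cut in shift 3; drill in shift 8.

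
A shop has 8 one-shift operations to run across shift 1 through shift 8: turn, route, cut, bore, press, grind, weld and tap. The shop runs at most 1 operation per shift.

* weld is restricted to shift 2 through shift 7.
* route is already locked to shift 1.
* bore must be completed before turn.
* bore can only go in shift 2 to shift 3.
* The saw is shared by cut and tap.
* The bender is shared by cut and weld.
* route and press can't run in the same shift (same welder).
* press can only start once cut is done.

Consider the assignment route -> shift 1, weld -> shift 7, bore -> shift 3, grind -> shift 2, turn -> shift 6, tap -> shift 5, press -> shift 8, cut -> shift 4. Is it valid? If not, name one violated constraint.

Yes, all constraints hold

weld is restricted to shift 2 through shift 7 — holds.
route is already locked to shift 1 — holds.
bore can only go in shift 2 to shift 3 — holds.
The shop runs at most 1 operation per shift — holds.
press can only start once cut is done — holds.
The saw is shared by cut and tap — holds.
route and press can't run in the same shift (same welder) — holds.
bore must be completed before turn — holds.
The bender is shared by cut and weld — holds.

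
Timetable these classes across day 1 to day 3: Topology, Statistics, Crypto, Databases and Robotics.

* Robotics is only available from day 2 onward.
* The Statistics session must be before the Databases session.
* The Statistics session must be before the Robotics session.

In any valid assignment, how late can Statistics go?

Downstream work caps Statistics at day 2.
Statistics at day 2 is achievable: Crypto=day 1; Databases=day 3; Statistics=day 2; Robotics=day 3; Topology=day 1.

day 2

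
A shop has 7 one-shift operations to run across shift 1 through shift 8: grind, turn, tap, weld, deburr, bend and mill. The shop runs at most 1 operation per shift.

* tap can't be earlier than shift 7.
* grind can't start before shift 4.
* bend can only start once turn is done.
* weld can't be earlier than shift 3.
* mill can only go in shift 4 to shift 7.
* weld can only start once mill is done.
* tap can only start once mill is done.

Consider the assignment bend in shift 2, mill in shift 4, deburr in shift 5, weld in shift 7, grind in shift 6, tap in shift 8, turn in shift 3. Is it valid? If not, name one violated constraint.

No — it violates: bend can only start once turn is done

grind can't start before shift 4 — holds.
bend can only start once turn is done — violated.
tap can only start once mill is done — holds.
weld can only start once mill is done — holds.
mill can only go in shift 4 to shift 7 — holds.
weld can't be earlier than shift 3 — holds.
The shop runs at most 1 operation per shift — holds.
tap can't be earlier than shift 7 — holds.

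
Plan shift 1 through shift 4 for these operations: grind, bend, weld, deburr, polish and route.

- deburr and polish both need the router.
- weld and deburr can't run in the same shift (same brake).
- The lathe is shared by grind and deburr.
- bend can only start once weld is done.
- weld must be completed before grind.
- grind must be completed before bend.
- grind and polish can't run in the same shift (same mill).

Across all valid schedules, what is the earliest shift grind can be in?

Precedence pushes grind to at least shift 2; downstream work caps grind at shift 3.
grind at shift 2 is achievable: weld=shift 1, polish=shift 1, route=shift 1, grind=shift 2, bend=shift 3, deburr=shift 3.

shift 2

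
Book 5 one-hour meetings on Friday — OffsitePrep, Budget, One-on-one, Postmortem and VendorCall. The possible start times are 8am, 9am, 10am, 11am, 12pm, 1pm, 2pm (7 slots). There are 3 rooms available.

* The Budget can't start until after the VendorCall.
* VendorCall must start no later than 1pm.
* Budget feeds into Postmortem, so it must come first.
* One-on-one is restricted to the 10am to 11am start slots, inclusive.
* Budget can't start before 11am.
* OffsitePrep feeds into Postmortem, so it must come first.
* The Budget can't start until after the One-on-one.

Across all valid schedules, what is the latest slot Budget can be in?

1pm

Budget is available from 11am; downstream work caps Budget at 1pm.
Budget at 1pm is achievable: VendorCall -> 8am; Budget -> 1pm; One-on-one -> 10am; OffsitePrep -> 8am; Postmortem -> 2pm.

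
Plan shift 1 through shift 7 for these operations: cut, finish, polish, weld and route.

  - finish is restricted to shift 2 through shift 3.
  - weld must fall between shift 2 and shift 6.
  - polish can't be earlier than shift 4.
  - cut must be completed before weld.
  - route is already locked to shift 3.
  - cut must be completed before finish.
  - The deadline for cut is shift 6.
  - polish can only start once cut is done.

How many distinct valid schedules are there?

Splitting on cut: it can be shift 1 (40), shift 2 (16). Listing each branch's schedules as (finish, polish, weld, route) by shift number:
cut=shift 1: (2,4,2,3) (2,4,3,3) (2,4,4,3) (2,4,5,3) (2,4,6,3) (2,5,2,3) (2,5,3,3) (2,5,4,3) (2,5,5,3) (2,5,6,3) (2,6,2,3) (2,6,3,3) (2,6,4,3) (2,6,5,3) (2,6,6,3) (2,7,2,3) (2,7,3,3) (2,7,4,3) (2,7,5,3) (2,7,6,3) (3,4,2,3) (3,4,3,3) (3,4,4,3) (3,4,5,3) (3,4,6,3) (3,5,2,3) (3,5,3,3) (3,5,4,3) (3,5,5,3) (3,5,6,3) (3,6,2,3) (3,6,3,3) (3,6,4,3) (3,6,5,3) (3,6,6,3) (3,7,2,3) (3,7,3,3) (3,7,4,3) (3,7,5,3) (3,7,6,3) — 40.
cut=shift 2: (3,4,3,3) (3,4,4,3) (3,4,5,3) (3,4,6,3) (3,5,3,3) (3,5,4,3) (3,5,5,3) (3,5,6,3) (3,6,3,3) (3,6,4,3) (3,6,5,3) (3,6,6,3) (3,7,3,3) (3,7,4,3) (3,7,5,3) (3,7,6,3) — 16.
Summing: 40 + 16 = 56.

56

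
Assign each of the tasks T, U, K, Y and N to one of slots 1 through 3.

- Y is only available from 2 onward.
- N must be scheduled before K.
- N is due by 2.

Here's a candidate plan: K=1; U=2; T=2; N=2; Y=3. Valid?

Invalid. N must be scheduled before K.

Y is only available from 2 onward — holds.
N is due by 2 — holds.
N must be scheduled before K — violated.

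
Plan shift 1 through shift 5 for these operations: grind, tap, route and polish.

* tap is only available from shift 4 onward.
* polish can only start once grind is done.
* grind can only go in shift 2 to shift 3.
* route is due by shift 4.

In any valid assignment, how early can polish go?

Precedence pushes polish to at least shift 3.
polish at shift 3 is achievable: route=shift 1, grind=shift 2, polish=shift 3, tap=shift 4.

shift 3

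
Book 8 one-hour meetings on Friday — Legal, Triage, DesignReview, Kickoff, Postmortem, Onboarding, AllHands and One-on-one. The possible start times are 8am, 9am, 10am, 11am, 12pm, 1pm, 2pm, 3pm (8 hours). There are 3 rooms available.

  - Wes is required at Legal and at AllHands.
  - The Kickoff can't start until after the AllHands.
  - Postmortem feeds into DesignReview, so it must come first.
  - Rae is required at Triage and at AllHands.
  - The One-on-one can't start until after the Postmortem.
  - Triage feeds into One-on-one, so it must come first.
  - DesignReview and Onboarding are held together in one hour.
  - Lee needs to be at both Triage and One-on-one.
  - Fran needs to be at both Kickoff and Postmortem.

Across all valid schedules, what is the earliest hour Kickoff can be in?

9am

Precedence pushes Kickoff to at least 9am.
Kickoff at 9am is achievable: Triage=9am, Kickoff=9am, Legal=9am, AllHands=8am, Onboarding=10am, DesignReview=10am, Postmortem=8am, One-on-one=10am.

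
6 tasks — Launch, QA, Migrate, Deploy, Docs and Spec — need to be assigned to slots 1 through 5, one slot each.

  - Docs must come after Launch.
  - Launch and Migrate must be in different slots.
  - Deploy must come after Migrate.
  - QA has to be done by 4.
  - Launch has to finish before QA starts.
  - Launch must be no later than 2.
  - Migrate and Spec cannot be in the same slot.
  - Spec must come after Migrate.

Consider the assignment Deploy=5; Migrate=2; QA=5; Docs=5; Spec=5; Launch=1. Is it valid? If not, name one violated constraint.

Docs must come after Launch — holds.
Launch must be no later than 2 — holds.
Migrate and Spec cannot be in the same slot — holds.
Launch has to finish before QA starts — holds.
Spec must come after Migrate — holds.
Launch and Migrate must be in different slots — holds.
QA has to be done by 4 — violated.
Deploy must come after Migrate — holds.

No — it violates: QA has to be done by 4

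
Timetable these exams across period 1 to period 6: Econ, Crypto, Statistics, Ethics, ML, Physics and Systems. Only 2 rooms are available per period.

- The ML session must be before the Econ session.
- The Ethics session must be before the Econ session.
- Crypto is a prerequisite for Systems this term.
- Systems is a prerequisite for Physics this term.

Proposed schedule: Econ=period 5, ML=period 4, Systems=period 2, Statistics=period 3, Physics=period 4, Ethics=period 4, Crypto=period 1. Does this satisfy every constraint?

Crypto is a prerequisite for Systems this term — holds.
The Ethics session must be before the Econ session — holds.
Only 2 rooms are available per period — violated.
Systems is a prerequisite for Physics this term — holds.
The ML session must be before the Econ session — holds.

Invalid. Only 2 rooms are available per period.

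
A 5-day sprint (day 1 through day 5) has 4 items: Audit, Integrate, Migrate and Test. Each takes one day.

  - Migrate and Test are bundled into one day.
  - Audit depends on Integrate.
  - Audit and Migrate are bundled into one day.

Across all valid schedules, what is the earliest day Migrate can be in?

Migrate must be in the same day as Audit, which can't be before day 2, so Migrate is at least day 2.
Migrate at day 2 is achievable: Migrate -> day 2; Test -> day 2; Audit -> day 2; Integrate -> day 1.

day 2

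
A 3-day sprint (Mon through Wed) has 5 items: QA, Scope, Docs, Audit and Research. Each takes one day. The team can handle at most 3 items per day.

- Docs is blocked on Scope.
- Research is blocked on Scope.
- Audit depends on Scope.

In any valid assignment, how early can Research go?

Precedence pushes Research to at least Tue.
Research at Tue is achievable: Docs=Tue; Scope=Mon; Research=Tue; Audit=Tue; QA=Mon.

Tue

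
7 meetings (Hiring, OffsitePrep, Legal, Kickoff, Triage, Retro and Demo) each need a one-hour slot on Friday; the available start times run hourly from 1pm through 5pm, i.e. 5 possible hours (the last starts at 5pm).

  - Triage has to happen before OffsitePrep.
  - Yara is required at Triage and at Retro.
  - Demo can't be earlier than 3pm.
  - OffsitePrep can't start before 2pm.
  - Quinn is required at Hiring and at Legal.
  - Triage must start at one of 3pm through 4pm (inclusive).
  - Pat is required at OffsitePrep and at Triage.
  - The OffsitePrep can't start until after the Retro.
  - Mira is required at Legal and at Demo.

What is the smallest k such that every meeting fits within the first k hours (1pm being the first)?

4

The precedence chain requires at least 2 distinct hours.
Propagating the time windows through the other constraints, OffsitePrep can't land before 4pm — that is hour 4 counting from 1pm — so the schedule must run through at least 4 hours.
4 works (last occupied hour: 4pm): for example Demo=3pm, Retro=1pm, Kickoff=1pm, Legal=2pm, Triage=3pm, OffsitePrep=4pm, Hiring=1pm.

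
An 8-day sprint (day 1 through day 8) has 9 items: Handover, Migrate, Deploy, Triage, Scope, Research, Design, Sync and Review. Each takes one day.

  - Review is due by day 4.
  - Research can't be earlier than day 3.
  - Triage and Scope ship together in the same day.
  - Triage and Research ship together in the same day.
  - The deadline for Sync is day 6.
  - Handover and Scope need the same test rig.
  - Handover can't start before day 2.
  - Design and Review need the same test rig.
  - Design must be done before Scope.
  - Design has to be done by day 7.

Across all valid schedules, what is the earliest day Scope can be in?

Scope must be in the same day as Research, which can't be before day 3, so Scope is at least day 3.
Scope at day 3 is achievable: Migrate=day 1, Sync=day 1, Scope=day 3, Deploy=day 1, Triage=day 3, Design=day 2, Review=day 1, Research=day 3, Handover=day 2.

day 3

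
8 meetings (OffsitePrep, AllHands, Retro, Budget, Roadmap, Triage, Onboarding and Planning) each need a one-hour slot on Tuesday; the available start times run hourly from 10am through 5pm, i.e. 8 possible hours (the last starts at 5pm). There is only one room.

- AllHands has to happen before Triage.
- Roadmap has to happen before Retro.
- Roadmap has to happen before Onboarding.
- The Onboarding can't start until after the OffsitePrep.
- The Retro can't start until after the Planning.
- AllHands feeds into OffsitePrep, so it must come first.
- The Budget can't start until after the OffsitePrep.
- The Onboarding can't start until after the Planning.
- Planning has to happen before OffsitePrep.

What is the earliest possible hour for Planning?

10am

Downstream work caps Planning at 3pm.
Planning at 10am is achievable: Planning -> 10am, Triage -> 5pm, Onboarding -> 2pm, OffsitePrep -> 12pm, Budget -> 4pm, Retro -> 3pm, Roadmap -> 1pm, AllHands -> 11am.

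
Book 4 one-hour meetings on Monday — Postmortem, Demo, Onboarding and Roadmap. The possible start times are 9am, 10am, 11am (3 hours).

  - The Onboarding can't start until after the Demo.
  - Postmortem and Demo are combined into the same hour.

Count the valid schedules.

9

Splitting on Postmortem: it can be 9am (6), 10am (3). Listing each branch's schedules as (Demo, Onboarding, Roadmap):
Postmortem=9am: (9am,10am,9am) (9am,10am,10am) (9am,10am,11am) (9am,11am,9am) (9am,11am,10am) (9am,11am,11am) — 6.
Postmortem=10am: (10am,11am,9am) (10am,11am,10am) (10am,11am,11am) — 3.
Summing: 6 + 3 = 9.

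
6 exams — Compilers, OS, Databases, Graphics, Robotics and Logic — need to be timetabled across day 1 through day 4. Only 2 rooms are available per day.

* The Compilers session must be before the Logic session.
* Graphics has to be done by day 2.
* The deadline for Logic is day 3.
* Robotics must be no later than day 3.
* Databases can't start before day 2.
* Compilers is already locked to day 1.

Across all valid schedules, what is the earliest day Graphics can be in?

day 1

Graphics's own window allows nothing later than day 2.
Graphics at day 1 is achievable: Databases -> day 2, Graphics -> day 1, Logic -> day 2, Robotics -> day 3, OS -> day 3, Compilers -> day 1.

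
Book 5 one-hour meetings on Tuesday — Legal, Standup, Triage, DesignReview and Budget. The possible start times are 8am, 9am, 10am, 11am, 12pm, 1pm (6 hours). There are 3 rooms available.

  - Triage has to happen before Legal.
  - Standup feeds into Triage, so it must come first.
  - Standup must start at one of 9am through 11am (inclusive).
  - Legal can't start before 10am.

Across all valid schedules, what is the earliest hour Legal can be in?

Legal is available from 10am; precedence pushes Legal to at least 11am.
Legal at 11am is achievable: DesignReview -> 8am, Budget -> 8am, Triage -> 10am, Standup -> 9am, Legal -> 11am.

11am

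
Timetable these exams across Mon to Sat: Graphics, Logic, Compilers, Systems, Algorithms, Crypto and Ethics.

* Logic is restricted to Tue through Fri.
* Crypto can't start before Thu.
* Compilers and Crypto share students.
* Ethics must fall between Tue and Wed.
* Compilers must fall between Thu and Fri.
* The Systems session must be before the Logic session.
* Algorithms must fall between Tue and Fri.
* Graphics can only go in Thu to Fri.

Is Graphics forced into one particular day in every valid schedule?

Graphics can be Thu (e.g. Logic -> Tue; Crypto -> Fri; Ethics -> Tue; Graphics -> Thu; Algorithms -> Tue; Compilers -> Thu; Systems -> Mon) or Fri (e.g. Logic=Tue; Compilers=Thu; Graphics=Fri; Systems=Mon; Crypto=Fri; Ethics=Tue; Algorithms=Tue).

No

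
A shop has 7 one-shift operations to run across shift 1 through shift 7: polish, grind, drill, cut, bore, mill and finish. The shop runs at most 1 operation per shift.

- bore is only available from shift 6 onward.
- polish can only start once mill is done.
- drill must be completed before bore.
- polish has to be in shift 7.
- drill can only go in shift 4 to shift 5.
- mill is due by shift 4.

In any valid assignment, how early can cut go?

shift 1

cut at shift 1 is achievable: mill=shift 2; cut=shift 1; polish=shift 7; drill=shift 4; bore=shift 6; finish=shift 5; grind=shift 3.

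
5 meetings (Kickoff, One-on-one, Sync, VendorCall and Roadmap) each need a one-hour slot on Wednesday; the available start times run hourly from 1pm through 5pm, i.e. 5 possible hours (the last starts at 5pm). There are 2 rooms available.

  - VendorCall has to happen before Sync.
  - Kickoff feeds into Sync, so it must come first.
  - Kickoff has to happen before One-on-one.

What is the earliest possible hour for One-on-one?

Precedence pushes One-on-one to at least 2pm.
One-on-one at 2pm is achievable: Kickoff -> 1pm, VendorCall -> 1pm, One-on-one -> 2pm, Sync -> 2pm, Roadmap -> 3pm.

2pm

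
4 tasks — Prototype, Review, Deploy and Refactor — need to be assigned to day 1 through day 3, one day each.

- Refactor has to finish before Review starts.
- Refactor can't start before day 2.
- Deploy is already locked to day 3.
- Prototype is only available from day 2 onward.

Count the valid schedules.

Enumerating: Deploy in day 3; Review in day 3; Refactor in day 2; Prototype in day 2 | Prototype in day 3, Refactor in day 2, Review in day 3, Deploy in day 3.

2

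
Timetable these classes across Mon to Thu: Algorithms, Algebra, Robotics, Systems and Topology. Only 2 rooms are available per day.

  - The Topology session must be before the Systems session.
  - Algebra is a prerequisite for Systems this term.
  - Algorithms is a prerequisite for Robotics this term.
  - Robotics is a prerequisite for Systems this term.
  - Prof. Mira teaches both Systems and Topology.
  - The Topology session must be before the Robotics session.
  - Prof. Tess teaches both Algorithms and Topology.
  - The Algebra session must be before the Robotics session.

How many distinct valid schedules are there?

Enumerating: Systems in Thu, Topology in Mon, Robotics in Wed, Algebra in Mon, Algorithms in Tue | Robotics in Wed; Topology in Tue; Algebra in Mon; Algorithms in Mon; Systems in Thu | Algorithms -> Tue, Algebra -> Tue, Topology -> Mon, Systems -> Thu, Robotics -> Wed | Systems=Thu, Robotics=Wed, Topology=Tue, Algorithms=Mon, Algebra=Tue.

4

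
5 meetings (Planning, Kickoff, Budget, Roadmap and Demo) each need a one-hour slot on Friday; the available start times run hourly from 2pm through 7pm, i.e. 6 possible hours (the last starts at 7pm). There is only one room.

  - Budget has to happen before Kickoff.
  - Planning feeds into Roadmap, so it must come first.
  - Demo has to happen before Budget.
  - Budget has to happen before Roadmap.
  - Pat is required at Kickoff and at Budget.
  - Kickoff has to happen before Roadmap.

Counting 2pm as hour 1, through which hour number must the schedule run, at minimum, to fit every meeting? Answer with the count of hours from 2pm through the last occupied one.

The precedence chain requires at least 4 distinct hours.
With at most 1 per hour and 5 meetings, at least 5 hours are needed.
5 works (last occupied hour: 6pm): for example Planning -> 5pm; Roadmap -> 6pm; Demo -> 2pm; Kickoff -> 4pm; Budget -> 3pm.

5 hours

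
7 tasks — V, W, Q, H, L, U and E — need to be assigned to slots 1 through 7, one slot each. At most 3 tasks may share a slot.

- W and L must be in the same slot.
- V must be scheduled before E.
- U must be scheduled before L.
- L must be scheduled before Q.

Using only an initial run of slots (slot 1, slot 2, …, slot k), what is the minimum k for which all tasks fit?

The precedence chain requires at least 3 distinct slots.
With at most 3 per slot and 7 tasks, at least 3 slots are needed.
3 works (last occupied slot: 3): for example L -> 2; W -> 2; U -> 1; Q -> 3; V -> 1; H -> 1; E -> 2.

3 slots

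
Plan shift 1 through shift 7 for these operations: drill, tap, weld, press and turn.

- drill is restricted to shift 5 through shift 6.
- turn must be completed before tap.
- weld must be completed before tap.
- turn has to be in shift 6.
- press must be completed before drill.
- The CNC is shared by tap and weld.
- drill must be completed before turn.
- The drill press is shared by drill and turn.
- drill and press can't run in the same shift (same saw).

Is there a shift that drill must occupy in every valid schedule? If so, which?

drill's window is shift 5–shift 6.
turn is fixed at shift 6, and drill can't share a shift with turn.
So drill must be shift 5.

shift 5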